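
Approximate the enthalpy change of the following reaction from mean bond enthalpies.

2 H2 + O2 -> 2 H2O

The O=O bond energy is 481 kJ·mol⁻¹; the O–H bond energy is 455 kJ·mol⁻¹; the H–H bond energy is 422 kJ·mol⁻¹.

Bonds broken (reactants):
  H–H: 2 × 422 = 844
  O=O: 1 × 481 = 481
  Σ(broken) = 1325 kJ
Bonds formed (products):
  O–H: 4 × 455 = 1820
  Σ(formed) = 1820 kJ
ΔH = Σ(broken) − Σ(formed) = 1325 − 1820 = −495 kJ

ΔH ≈ −495 kJ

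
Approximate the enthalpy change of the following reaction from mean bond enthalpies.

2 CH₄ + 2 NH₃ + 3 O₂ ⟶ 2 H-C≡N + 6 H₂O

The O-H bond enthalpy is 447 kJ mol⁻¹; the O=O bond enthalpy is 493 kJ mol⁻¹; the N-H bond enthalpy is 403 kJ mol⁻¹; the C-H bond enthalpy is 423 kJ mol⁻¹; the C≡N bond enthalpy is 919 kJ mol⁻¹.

Bonds broken (reactants):
  C-H: 8 × 423 = 3384
  N-H: 6 × 403 = 2418
  O=O: 3 × 493 = 1479
  Σ(broken) = 7281 kJ
Bonds formed (products):
  C≡N: 2 × 919 = 1838
  C-H: 2 × 423 = 846
  O-H: 12 × 447 = 5364
  Σ(formed) = 8048 kJ
ΔH = Σ(broken) − Σ(formed) = 7281 − 8048 = −767 kJ

ΔH ≈ −767 kJ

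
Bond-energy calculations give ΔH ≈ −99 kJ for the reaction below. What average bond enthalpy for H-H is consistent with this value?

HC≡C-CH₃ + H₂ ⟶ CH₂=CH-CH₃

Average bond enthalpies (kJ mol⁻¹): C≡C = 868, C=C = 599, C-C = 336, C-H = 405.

D(H-H) ≈ 442 kJ/mol

Let D be the H-H bond energy.
Σ(broken) = 1×868 + 1×336 + 4×405 + 1×D = 2824 + D
Σ(formed) = 1×336 + 6×405 + 1×599 = 3365
ΔH = Σ(broken) − Σ(formed) = (2824 + D) − (3365) = −541 + D
Setting this equal to −99 kJ gives D = 442 kJ/mol.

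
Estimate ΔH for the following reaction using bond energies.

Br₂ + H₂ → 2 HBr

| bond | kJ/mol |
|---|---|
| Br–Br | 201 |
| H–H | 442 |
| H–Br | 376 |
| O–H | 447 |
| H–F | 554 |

Bonds broken (reactants):
  Br–Br: 1 × 201 = 201
  H–H: 1 × 442 = 442
  Σ(broken) = 643 kJ
Bonds formed (products):
  H–Br: 2 × 376 = 752
  Σ(formed) = 752 kJ
ΔH = Σ(broken) − Σ(formed) = 643 − 752 = −109 kJ

ΔH ≈ −109 kJ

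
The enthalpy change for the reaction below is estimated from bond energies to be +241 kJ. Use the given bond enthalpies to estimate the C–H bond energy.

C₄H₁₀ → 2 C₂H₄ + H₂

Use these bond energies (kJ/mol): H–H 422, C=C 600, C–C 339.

Let D be the C–H bond energy.
Σ(broken) = 3×339 + 10×D = 1017 + 10D
Σ(formed) = 8×D + 2×600 + 1×422 = 1622 + 8D
ΔH = Σ(broken) − Σ(formed) = (1017 + 10D) − (1622 + 8D) = −605 + 2D
Setting this equal to +241 kJ gives 2D = 846, so D = 423 kJ/mol.

D(C–H) ≈ 423 kJ/mol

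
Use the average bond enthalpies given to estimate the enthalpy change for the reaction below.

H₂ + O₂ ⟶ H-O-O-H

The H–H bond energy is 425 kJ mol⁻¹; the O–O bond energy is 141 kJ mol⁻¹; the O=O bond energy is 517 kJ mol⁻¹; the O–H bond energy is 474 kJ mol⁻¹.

ΔH ≈ −147 kJ

Bonds broken (reactants):
  H–H: 1 × 425 = 425
  O=O: 1 × 517 = 517
  Σ(broken) = 942 kJ
Bonds formed (products):
  O–H: 2 × 474 = 948
  O–O: 1 × 141 = 141
  Σ(formed) = 1089 kJ
ΔH = Σ(broken) − Σ(formed) = 942 − 1089 = −147 kJ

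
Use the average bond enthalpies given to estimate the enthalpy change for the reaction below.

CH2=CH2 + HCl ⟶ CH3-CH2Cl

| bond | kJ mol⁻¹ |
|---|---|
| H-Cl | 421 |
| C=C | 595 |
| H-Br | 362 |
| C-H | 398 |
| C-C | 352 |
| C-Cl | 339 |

ΔH ≈ −73 kJ

Bonds broken (reactants):
  C-H: 4 × 398 = 1592
  C=C: 1 × 595 = 595
  H-Cl: 1 × 421 = 421
  Σ(broken) = 2608 kJ
Bonds formed (products):
  C-C: 1 × 352 = 352
  C-Cl: 1 × 339 = 339
  C-H: 5 × 398 = 1990
  Σ(formed) = 2681 kJ
ΔH = Σ(broken) − Σ(formed) = 2608 − 2681 = −73 kJ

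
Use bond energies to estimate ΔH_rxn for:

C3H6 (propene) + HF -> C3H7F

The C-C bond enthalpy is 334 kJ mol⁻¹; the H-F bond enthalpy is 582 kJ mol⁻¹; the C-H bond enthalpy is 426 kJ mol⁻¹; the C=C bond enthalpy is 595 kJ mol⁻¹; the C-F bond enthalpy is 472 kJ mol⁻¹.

Bonds broken (reactants):
  C-C: 1 × 334 = 334
  C-H: 6 × 426 = 2556
  C=C: 1 × 595 = 595
  H-F: 1 × 582 = 582
  Σ(broken) = 4067 kJ
Bonds formed (products):
  C-C: 2 × 334 = 668
  C-F: 1 × 472 = 472
  C-H: 7 × 426 = 2982
  Σ(formed) = 4122 kJ
ΔH = Σ(broken) − Σ(formed) = 4067 − 4122 = −55 kJ

ΔH ≈ −55 kJ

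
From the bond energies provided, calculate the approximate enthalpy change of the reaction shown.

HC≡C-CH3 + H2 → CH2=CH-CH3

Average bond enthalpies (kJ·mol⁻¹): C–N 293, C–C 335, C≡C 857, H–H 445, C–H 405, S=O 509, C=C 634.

Bonds broken (reactants):
  C≡C: 1 × 857 = 857
  C–C: 1 × 335 = 335
  C–H: 4 × 405 = 1620
  H–H: 1 × 445 = 445
  Σ(broken) = 3257 kJ
Bonds formed (products):
  C–C: 1 × 335 = 335
  C–H: 6 × 405 = 2430
  C=C: 1 × 634 = 634
  Σ(formed) = 3399 kJ
ΔH = Σ(broken) − Σ(formed) = 3257 − 3399 = −142 kJ

ΔH ≈ −142 kJ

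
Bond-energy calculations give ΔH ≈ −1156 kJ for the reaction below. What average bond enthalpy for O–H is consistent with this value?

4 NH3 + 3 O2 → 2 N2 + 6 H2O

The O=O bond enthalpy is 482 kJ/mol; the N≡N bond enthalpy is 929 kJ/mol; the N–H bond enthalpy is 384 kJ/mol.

Let D be the O–H bond energy.
Σ(broken) = 12×384 + 3×482 = 6054
Σ(formed) = 2×929 + 12×D = 1858 + 12D
ΔH = Σ(broken) − Σ(formed) = (6054) − (1858 + 12D) = +4196 − 12D
Setting this equal to −1156 kJ gives 12D = 5352, so D = 446 kJ/mol.

D(O–H) ≈ 446 kJ/mol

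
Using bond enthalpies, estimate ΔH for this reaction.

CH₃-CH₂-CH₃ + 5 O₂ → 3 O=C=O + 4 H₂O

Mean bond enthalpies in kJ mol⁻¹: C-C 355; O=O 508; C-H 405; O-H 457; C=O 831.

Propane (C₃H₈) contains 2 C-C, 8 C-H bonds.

Bonds broken (reactants):
  C-C: 2 × 355 = 710
  C-H: 8 × 405 = 3240
  O=O: 5 × 508 = 2540
  Σ(broken) = 6490 kJ
Bonds formed (products):
  C=O: 6 × 831 = 4986
  O-H: 8 × 457 = 3656
  Σ(formed) = 8642 kJ
ΔH = Σ(broken) − Σ(formed) = 6490 − 8642 = −2152 kJ

ΔH ≈ −2152 kJ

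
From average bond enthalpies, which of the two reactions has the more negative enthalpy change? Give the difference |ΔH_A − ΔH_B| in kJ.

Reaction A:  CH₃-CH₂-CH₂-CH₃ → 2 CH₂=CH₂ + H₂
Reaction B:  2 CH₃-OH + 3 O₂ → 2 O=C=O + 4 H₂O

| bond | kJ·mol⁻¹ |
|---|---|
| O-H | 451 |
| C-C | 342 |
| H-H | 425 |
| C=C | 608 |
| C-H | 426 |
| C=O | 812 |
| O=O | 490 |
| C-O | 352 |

Reaction B, by 1461 kJ

Reaction A:
  Bonds broken (reactants):
    C-C: 3 × 342 = 1026
    C-H: 10 × 426 = 4260
    Σ(broken) = 5286 kJ
  Bonds formed (products):
    C-H: 8 × 426 = 3408
    C=C: 2 × 608 = 1216
    H-H: 1 × 425 = 425
    Σ(formed) = 5049 kJ
  ΔH_A = 5286 − 5049 = +237 kJ
Reaction B:
  Bonds broken (reactants):
    C-H: 6 × 426 = 2556
    C-O: 2 × 352 = 704
    O-H: 2 × 451 = 902
    O=O: 3 × 490 = 1470
    Σ(broken) = 5632 kJ
  Bonds formed (products):
    C=O: 4 × 812 = 3248
    O-H: 8 × 451 = 3608
    Σ(formed) = 6856 kJ
  ΔH_B = 5632 − 6856 = −1224 kJ
ΔH_A − ΔH_B = +1461 kJ, so reaction B has the more negative ΔH; |ΔH_A − ΔH_B| = 1461 kJ.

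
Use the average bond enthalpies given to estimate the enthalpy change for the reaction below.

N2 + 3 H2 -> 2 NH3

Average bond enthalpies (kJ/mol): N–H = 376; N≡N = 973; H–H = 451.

ΔH ≈ +70 kJ

Bonds broken (reactants):
  H–H: 3 × 451 = 1353
  N≡N: 1 × 973 = 973
  Σ(broken) = 2326 kJ
Bonds formed (products):
  N–H: 6 × 376 = 2256
  Σ(formed) = 2256 kJ
ΔH = Σ(broken) − Σ(formed) = 2326 − 2256 = +70 kJ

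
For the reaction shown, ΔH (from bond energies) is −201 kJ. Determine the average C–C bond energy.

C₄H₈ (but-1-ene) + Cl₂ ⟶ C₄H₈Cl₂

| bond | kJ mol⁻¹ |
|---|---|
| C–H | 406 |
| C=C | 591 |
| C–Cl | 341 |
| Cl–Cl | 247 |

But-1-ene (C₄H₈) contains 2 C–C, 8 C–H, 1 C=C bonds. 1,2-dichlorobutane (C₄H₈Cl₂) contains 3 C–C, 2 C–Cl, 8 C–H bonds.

Let D be the C–C bond energy.
Σ(broken) = 2×D + 8×406 + 1×591 + 1×247 = 4086 + 2D
Σ(formed) = 3×D + 2×341 + 8×406 = 3930 + 3D
ΔH = Σ(broken) − Σ(formed) = (4086 + 2D) − (3930 + 3D) = +156 − D
Setting this equal to −201 kJ gives D = 357 kJ/mol.

D(C–C) ≈ 357 kJ/mol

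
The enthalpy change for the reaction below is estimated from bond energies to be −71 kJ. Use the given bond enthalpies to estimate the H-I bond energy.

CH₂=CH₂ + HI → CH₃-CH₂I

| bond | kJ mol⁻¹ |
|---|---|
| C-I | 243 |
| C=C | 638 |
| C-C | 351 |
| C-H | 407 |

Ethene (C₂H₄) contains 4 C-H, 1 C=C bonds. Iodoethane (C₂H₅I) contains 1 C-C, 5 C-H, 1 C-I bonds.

Let D be the H-I bond energy.
Σ(broken) = 4×407 + 1×638 + 1×D = 2266 + D
Σ(formed) = 1×351 + 5×407 + 1×243 = 2629
ΔH = Σ(broken) − Σ(formed) = (2266 + D) − (2629) = −363 + D
Setting this equal to −71 kJ gives D = 292 kJ/mol.

D(H-I) ≈ 292 kJ/mol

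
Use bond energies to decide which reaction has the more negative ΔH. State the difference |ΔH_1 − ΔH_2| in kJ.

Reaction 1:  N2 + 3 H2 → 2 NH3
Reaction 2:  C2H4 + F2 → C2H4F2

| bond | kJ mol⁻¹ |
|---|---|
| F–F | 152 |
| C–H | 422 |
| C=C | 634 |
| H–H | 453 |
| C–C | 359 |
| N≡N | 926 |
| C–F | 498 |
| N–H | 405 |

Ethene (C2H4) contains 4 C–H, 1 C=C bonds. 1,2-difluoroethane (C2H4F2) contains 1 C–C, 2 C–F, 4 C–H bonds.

Reaction 2, by 424 kJ

Reaction 1:
  Bonds broken (reactants):
    H–H: 3 × 453 = 1359
    N≡N: 1 × 926 = 926
    Σ(broken) = 2285 kJ
  Bonds formed (products):
    N–H: 6 × 405 = 2430
    Σ(formed) = 2430 kJ
  ΔH_1 = 2285 − 2430 = −145 kJ
Reaction 2:
  Bonds broken (reactants):
    C–H: 4 × 422 = 1688
    C=C: 1 × 634 = 634
    F–F: 1 × 152 = 152
    Σ(broken) = 2474 kJ
  Bonds formed (products):
    C–C: 1 × 359 = 359
    C–F: 2 × 498 = 996
    C–H: 4 × 422 = 1688
    Σ(formed) = 3043 kJ
  ΔH_2 = 2474 − 3043 = −569 kJ
ΔH_1 − ΔH_2 = +424 kJ, so reaction 2 has the more negative ΔH; |ΔH_1 − ΔH_2| = 424 kJ.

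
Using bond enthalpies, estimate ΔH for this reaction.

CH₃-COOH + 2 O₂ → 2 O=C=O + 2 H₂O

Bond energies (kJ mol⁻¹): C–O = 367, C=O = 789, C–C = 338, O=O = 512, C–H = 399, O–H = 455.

ΔH ≈ −806 kJ

Bonds broken (reactants):
  C–C: 1 × 338 = 338
  C–H: 3 × 399 = 1197
  C–O: 1 × 367 = 367
  C=O: 1 × 789 = 789
  O–H: 1 × 455 = 455
  O=O: 2 × 512 = 1024
  Σ(broken) = 4170 kJ
Bonds formed (products):
  C=O: 4 × 789 = 3156
  O–H: 4 × 455 = 1820
  Σ(formed) = 4976 kJ
ΔH = Σ(broken) − Σ(formed) = 4170 − 4976 = −806 kJ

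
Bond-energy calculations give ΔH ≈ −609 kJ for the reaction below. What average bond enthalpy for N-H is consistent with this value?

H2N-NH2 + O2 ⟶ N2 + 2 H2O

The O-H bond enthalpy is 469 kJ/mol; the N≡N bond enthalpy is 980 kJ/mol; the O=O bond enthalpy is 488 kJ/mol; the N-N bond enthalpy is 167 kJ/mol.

Let D be the N-H bond energy.
Σ(broken) = 4×D + 1×167 + 1×488 = 655 + 4D
Σ(formed) = 1×980 + 4×469 = 2856
ΔH = Σ(broken) − Σ(formed) = (655 + 4D) − (2856) = −2201 + 4D
Setting this equal to −609 kJ gives 4D = 1592, so D = 398 kJ/mol.

D(N-H) ≈ 398 kJ/mol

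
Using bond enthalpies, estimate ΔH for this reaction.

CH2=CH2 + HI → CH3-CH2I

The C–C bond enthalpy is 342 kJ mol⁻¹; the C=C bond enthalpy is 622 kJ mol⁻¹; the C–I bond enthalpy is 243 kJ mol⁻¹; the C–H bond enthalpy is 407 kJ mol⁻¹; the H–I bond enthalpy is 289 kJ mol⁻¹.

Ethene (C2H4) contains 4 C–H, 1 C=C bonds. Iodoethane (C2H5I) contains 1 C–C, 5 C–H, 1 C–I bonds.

ΔH ≈ −81 kJ

Bonds broken (reactants):
  C–H: 4 × 407 = 1628
  C=C: 1 × 622 = 622
  H–I: 1 × 289 = 289
  Σ(broken) = 2539 kJ
Bonds formed (products):
  C–C: 1 × 342 = 342
  C–H: 5 × 407 = 2035
  C–I: 1 × 243 = 243
  Σ(formed) = 2620 kJ
ΔH = Σ(broken) − Σ(formed) = 2539 − 2620 = −81 kJ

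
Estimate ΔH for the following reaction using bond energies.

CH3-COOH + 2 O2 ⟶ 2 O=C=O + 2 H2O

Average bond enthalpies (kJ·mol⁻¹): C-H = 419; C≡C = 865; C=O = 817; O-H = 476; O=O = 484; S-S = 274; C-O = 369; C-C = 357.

Bonds broken (reactants):
  C-C: 1 × 357 = 357
  C-H: 3 × 419 = 1257
  C-O: 1 × 369 = 369
  C=O: 1 × 817 = 817
  O-H: 1 × 476 = 476
  O=O: 2 × 484 = 968
  Σ(broken) = 4244 kJ
Bonds formed (products):
  C=O: 4 × 817 = 3268
  O-H: 4 × 476 = 1904
  Σ(formed) = 5172 kJ
ΔH = Σ(broken) − Σ(formed) = 4244 − 5172 = −928 kJ

ΔH ≈ −928 kJ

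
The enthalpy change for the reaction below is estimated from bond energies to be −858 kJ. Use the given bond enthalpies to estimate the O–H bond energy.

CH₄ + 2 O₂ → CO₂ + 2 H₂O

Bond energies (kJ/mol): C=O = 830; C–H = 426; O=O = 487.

D(O–H) ≈ 469 kJ/mol

Let D be the O–H bond energy.
Σ(broken) = 4×426 + 2×487 = 2678
Σ(formed) = 2×830 + 4×D = 1660 + 4D
ΔH = Σ(broken) − Σ(formed) = (2678) − (1660 + 4D) = +1018 − 4D
Setting this equal to −858 kJ gives 4D = 1876, so D = 469 kJ/mol.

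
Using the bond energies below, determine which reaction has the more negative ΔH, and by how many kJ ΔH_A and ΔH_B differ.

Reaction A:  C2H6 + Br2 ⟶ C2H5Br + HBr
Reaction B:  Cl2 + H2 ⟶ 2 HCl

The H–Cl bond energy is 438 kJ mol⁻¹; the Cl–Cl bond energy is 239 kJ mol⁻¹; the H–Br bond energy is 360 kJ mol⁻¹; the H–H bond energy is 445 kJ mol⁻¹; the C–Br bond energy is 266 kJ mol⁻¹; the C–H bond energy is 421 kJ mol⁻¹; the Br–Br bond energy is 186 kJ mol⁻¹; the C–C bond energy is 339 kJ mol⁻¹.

Reaction B, by 173 kJ

Reaction A:
  Bonds broken (reactants):
    Br–Br: 1 × 186 = 186
    C–C: 1 × 339 = 339
    C–H: 6 × 421 = 2526
    Σ(broken) = 3051 kJ
  Bonds formed (products):
    C–Br: 1 × 266 = 266
    C–C: 1 × 339 = 339
    C–H: 5 × 421 = 2105
    H–Br: 1 × 360 = 360
    Σ(formed) = 3070 kJ
  ΔH_A = 3051 − 3070 = −19 kJ
Reaction B:
  Bonds broken (reactants):
    Cl–Cl: 1 × 239 = 239
    H–H: 1 × 445 = 445
    Σ(broken) = 684 kJ
  Bonds formed (products):
    H–Cl: 2 × 438 = 876
    Σ(formed) = 876 kJ
  ΔH_B = 684 − 876 = −192 kJ
ΔH_A − ΔH_B = +173 kJ, so reaction B has the more negative ΔH; |ΔH_A − ΔH_B| = 173 kJ.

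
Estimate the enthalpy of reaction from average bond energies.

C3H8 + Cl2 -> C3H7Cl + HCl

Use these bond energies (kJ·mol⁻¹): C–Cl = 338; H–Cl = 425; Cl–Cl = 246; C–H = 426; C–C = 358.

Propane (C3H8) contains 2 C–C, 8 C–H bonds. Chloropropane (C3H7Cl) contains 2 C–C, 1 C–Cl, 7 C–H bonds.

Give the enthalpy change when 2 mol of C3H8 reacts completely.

Bonds broken (reactants):
  C–C: 2 × 358 = 716
  C–H: 8 × 426 = 3408
  Cl–Cl: 1 × 246 = 246
  Σ(broken) = 4370 kJ
Bonds formed (products):
  C–C: 2 × 358 = 716
  C–Cl: 1 × 338 = 338
  C–H: 7 × 426 = 2982
  H–Cl: 1 × 425 = 425
  Σ(formed) = 4461 kJ
ΔH = Σ(broken) − Σ(formed) = 4370 − 4461 = −91 kJ
For 2× the reaction as written: 2 × (−91) = −182 kJ

ΔH = −182 kJ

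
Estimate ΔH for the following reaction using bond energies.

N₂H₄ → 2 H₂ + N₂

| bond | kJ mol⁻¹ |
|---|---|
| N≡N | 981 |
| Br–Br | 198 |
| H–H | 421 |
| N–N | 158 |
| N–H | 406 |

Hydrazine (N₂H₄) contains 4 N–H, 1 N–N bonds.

ΔH ≈ −41 kJ

Bonds broken (reactants):
  N–H: 4 × 406 = 1624
  N–N: 1 × 158 = 158
  Σ(broken) = 1782 kJ
Bonds formed (products):
  H–H: 2 × 421 = 842
  N≡N: 1 × 981 = 981
  Σ(formed) = 1823 kJ
ΔH = Σ(broken) − Σ(formed) = 1782 − 1823 = −41 kJ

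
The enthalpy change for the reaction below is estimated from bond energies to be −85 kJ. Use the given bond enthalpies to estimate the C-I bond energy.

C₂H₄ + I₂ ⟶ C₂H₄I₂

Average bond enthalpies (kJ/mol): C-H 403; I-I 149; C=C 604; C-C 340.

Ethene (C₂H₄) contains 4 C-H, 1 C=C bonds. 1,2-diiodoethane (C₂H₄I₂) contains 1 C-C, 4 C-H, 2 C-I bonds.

Let D be the C-I bond energy.
Σ(broken) = 4×403 + 1×604 + 1×149 = 2365
Σ(formed) = 1×340 + 4×403 + 2×D = 1952 + 2D
ΔH = Σ(broken) − Σ(formed) = (2365) − (1952 + 2D) = +413 − 2D
Setting this equal to −85 kJ gives 2D = 498, so D = 249 kJ/mol.

D(C-I) ≈ 249 kJ/mol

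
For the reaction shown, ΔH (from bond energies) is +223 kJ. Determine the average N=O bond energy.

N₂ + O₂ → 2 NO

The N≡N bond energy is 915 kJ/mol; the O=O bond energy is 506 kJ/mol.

Let D be the N=O bond energy.
Σ(broken) = 1×915 + 1×506 = 1421
Σ(formed) = 2×D = 2D
ΔH = Σ(broken) − Σ(formed) = (1421) − (2D) = +1421 − 2D
Setting this equal to +223 kJ gives 2D = 1198, so D = 599 kJ/mol.

D(N=O) ≈ 599 kJ/mol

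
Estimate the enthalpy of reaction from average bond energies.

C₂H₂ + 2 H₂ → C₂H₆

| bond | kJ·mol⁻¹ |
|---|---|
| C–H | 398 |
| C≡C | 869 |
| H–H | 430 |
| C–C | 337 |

Bonds broken (reactants):
  C≡C: 1 × 869 = 869
  C–H: 2 × 398 = 796
  H–H: 2 × 430 = 860
  Σ(broken) = 2525 kJ
Bonds formed (products):
  C–C: 1 × 337 = 337
  C–H: 6 × 398 = 2388
  Σ(formed) = 2725 kJ
ΔH = Σ(broken) − Σ(formed) = 2525 − 2725 = −200 kJ

ΔH ≈ −200 kJ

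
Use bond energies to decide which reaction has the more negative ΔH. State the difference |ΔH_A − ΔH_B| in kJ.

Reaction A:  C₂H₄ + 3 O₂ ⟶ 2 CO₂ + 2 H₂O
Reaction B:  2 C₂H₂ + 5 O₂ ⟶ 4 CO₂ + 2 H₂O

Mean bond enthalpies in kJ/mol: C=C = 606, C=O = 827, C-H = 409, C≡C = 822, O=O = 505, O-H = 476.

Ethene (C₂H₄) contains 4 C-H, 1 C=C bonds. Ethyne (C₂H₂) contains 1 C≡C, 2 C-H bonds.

Reaction B, by 1260 kJ

Reaction A:
  Bonds broken (reactants):
    C-H: 4 × 409 = 1636
    C=C: 1 × 606 = 606
    O=O: 3 × 505 = 1515
    Σ(broken) = 3757 kJ
  Bonds formed (products):
    C=O: 4 × 827 = 3308
    O-H: 4 × 476 = 1904
    Σ(formed) = 5212 kJ
  ΔH_A = 3757 − 5212 = −1455 kJ
Reaction B:
  Bonds broken (reactants):
    C≡C: 2 × 822 = 1644
    C-H: 4 × 409 = 1636
    O=O: 5 × 505 = 2525
    Σ(broken) = 5805 kJ
  Bonds formed (products):
    C=O: 8 × 827 = 6616
    O-H: 4 × 476 = 1904
    Σ(formed) = 8520 kJ
  ΔH_B = 5805 − 8520 = −2715 kJ
ΔH_A − ΔH_B = +1260 kJ, so reaction B has the more negative ΔH; |ΔH_A − ΔH_B| = 1260 kJ.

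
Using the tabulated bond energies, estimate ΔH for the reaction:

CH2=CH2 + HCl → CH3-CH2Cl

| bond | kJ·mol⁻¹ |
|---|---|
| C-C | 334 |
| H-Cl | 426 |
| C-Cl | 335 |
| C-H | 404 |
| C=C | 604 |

Bonds broken (reactants):
  C-H: 4 × 404 = 1616
  C=C: 1 × 604 = 604
  H-Cl: 1 × 426 = 426
  Σ(broken) = 2646 kJ
Bonds formed (products):
  C-C: 1 × 334 = 334
  C-Cl: 1 × 335 = 335
  C-H: 5 × 404 = 2020
  Σ(formed) = 2689 kJ
ΔH = Σ(broken) − Σ(formed) = 2646 − 2689 = −43 kJ

ΔH ≈ −43 kJ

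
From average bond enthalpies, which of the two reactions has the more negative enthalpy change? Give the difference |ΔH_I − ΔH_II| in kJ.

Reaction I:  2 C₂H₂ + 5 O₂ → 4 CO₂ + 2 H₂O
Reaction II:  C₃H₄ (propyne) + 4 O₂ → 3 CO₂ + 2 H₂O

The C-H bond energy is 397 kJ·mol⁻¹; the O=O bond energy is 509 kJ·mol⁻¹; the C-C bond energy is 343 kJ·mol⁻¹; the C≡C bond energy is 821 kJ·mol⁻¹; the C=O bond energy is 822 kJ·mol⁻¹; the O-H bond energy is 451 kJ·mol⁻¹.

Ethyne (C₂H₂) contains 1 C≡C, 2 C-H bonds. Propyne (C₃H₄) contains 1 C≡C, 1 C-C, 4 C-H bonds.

Reaction I, by 657 kJ

Reaction I:
  Bonds broken (reactants):
    C≡C: 2 × 821 = 1642
    C-H: 4 × 397 = 1588
    O=O: 5 × 509 = 2545
    Σ(broken) = 5775 kJ
  Bonds formed (products):
    C=O: 8 × 822 = 6576
    O-H: 4 × 451 = 1804
    Σ(formed) = 8380 kJ
  ΔH_I = 5775 − 8380 = −2605 kJ
Reaction II:
  Bonds broken (reactants):
    C≡C: 1 × 821 = 821
    C-C: 1 × 343 = 343
    C-H: 4 × 397 = 1588
    O=O: 4 × 509 = 2036
    Σ(broken) = 4788 kJ
  Bonds formed (products):
    C=O: 6 × 822 = 4932
    O-H: 4 × 451 = 1804
    Σ(formed) = 6736 kJ
  ΔH_II = 4788 − 6736 = −1948 kJ
ΔH_I − ΔH_II = −657 kJ, so reaction I has the more negative ΔH; |ΔH_I − ΔH_II| = 657 kJ.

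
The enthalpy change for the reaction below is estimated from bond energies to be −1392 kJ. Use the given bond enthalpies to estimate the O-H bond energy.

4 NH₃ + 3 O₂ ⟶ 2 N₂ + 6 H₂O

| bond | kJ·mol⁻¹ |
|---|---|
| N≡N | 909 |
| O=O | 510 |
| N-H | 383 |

D(O-H) ≈ 475 kJ/mol

Let D be the O-H bond energy.
Σ(broken) = 12×383 + 3×510 = 6126
Σ(formed) = 2×909 + 12×D = 1818 + 12D
ΔH = Σ(broken) − Σ(formed) = (6126) − (1818 + 12D) = +4308 − 12D
Setting this equal to −1392 kJ gives 12D = 5700, so D = 475 kJ/mol.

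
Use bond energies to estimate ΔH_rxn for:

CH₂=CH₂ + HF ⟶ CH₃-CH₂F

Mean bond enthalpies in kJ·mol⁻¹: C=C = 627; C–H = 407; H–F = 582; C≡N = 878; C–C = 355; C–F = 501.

ΔH ≈ −54 kJ

Bonds broken (reactants):
  C–H: 4 × 407 = 1628
  C=C: 1 × 627 = 627
  H–F: 1 × 582 = 582
  Σ(broken) = 2837 kJ
Bonds formed (products):
  C–C: 1 × 355 = 355
  C–F: 1 × 501 = 501
  C–H: 5 × 407 = 2035
  Σ(formed) = 2891 kJ
ΔH = Σ(broken) − Σ(formed) = 2837 − 2891 = −54 kJ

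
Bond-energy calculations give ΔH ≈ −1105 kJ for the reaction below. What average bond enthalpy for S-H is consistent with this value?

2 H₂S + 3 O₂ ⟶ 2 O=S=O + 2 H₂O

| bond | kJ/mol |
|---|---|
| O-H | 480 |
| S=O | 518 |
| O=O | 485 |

D(S-H) ≈ 358 kJ/mol

Let D be the S-H bond energy.
Σ(broken) = 3×485 + 4×D = 1455 + 4D
Σ(formed) = 4×480 + 4×518 = 3992
ΔH = Σ(broken) − Σ(formed) = (1455 + 4D) − (3992) = −2537 + 4D
Setting this equal to −1105 kJ gives 4D = 1432, so D = 358 kJ/mol.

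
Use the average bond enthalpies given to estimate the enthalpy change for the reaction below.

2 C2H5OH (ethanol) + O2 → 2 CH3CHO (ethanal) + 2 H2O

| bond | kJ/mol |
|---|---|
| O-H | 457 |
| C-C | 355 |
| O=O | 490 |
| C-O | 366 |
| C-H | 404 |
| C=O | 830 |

ΔH ≈ −544 kJ

Bonds broken (reactants):
  C-C: 2 × 355 = 710
  C-H: 10 × 404 = 4040
  C-O: 2 × 366 = 732
  O-H: 2 × 457 = 914
  O=O: 1 × 490 = 490
  Σ(broken) = 6886 kJ
Bonds formed (products):
  C-C: 2 × 355 = 710
  C-H: 8 × 404 = 3232
  C=O: 2 × 830 = 1660
  O-H: 4 × 457 = 1828
  Σ(formed) = 7430 kJ
ΔH = Σ(broken) − Σ(formed) = 6886 − 7430 = −544 kJ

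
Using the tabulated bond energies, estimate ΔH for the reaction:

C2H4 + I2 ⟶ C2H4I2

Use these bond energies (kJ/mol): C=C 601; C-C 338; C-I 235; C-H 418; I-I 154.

ΔH ≈ −53 kJ

Bonds broken (reactants):
  C-H: 4 × 418 = 1672
  C=C: 1 × 601 = 601
  I-I: 1 × 154 = 154
  Σ(broken) = 2427 kJ
Bonds formed (products):
  C-C: 1 × 338 = 338
  C-H: 4 × 418 = 1672
  C-I: 2 × 235 = 470
  Σ(formed) = 2480 kJ
ΔH = Σ(broken) − Σ(formed) = 2427 − 2480 = −53 kJ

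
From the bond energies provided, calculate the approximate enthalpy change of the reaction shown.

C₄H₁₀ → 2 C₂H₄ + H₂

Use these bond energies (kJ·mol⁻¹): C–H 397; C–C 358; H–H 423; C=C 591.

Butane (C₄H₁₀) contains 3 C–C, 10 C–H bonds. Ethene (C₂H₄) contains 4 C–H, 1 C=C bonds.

Bonds broken (reactants):
  C–C: 3 × 358 = 1074
  C–H: 10 × 397 = 3970
  Σ(broken) = 5044 kJ
Bonds formed (products):
  C–H: 8 × 397 = 3176
  C=C: 2 × 591 = 1182
  H–H: 1 × 423 = 423
  Σ(formed) = 4781 kJ
ΔH = Σ(broken) − Σ(formed) = 5044 − 4781 = +263 kJ

ΔH ≈ +263 kJ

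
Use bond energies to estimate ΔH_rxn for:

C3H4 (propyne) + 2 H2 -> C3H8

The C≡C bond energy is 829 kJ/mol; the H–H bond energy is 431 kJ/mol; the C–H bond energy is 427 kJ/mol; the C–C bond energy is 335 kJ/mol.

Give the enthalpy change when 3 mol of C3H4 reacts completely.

Bonds broken (reactants):
  C≡C: 1 × 829 = 829
  C–C: 1 × 335 = 335
  C–H: 4 × 427 = 1708
  H–H: 2 × 431 = 862
  Σ(broken) = 3734 kJ
Bonds formed (products):
  C–C: 2 × 335 = 670
  C–H: 8 × 427 = 3416
  Σ(formed) = 4086 kJ
ΔH = Σ(broken) − Σ(formed) = 3734 − 4086 = −352 kJ
For 3× the reaction as written: 3 × (−352) = −1056 kJ

ΔH = −1056 kJ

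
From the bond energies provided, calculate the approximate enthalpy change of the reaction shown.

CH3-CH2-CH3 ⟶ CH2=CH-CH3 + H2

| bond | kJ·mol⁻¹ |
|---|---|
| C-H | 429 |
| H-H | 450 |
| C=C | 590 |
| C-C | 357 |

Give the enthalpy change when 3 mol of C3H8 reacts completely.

Bonds broken (reactants):
  C-C: 2 × 357 = 714
  C-H: 8 × 429 = 3432
  Σ(broken) = 4146 kJ
Bonds formed (products):
  C-C: 1 × 357 = 357
  C-H: 6 × 429 = 2574
  C=C: 1 × 590 = 590
  H-H: 1 × 450 = 450
  Σ(formed) = 3971 kJ
ΔH = Σ(broken) − Σ(formed) = 4146 − 3971 = +175 kJ
For 3× the reaction as written: 3 × (+175) = +525 kJ

ΔH = +525 kJ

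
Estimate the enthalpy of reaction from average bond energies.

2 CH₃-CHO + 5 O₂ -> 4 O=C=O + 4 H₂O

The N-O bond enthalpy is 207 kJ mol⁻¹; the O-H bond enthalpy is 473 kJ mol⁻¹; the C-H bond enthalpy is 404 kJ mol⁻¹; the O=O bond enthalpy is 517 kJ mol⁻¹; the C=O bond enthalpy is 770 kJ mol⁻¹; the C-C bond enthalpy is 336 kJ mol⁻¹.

ΔH ≈ −1915 kJ

Bonds broken (reactants):
  C-C: 2 × 336 = 672
  C-H: 8 × 404 = 3232
  C=O: 2 × 770 = 1540
  O=O: 5 × 517 = 2585
  Σ(broken) = 8029 kJ
Bonds formed (products):
  C=O: 8 × 770 = 6160
  O-H: 8 × 473 = 3784
  Σ(formed) = 9944 kJ
ΔH = Σ(broken) − Σ(formed) = 8029 − 9944 = −1915 kJ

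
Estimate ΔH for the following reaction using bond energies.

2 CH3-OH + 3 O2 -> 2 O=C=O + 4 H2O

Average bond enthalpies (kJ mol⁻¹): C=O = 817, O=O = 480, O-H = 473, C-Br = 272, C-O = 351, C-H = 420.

Bonds broken (reactants):
  C-H: 6 × 420 = 2520
  C-O: 2 × 351 = 702
  O-H: 2 × 473 = 946
  O=O: 3 × 480 = 1440
  Σ(broken) = 5608 kJ
Bonds formed (products):
  C=O: 4 × 817 = 3268
  O-H: 8 × 473 = 3784
  Σ(formed) = 7052 kJ
ΔH = Σ(broken) − Σ(formed) = 5608 − 7052 = −1444 kJ

ΔH ≈ −1444 kJ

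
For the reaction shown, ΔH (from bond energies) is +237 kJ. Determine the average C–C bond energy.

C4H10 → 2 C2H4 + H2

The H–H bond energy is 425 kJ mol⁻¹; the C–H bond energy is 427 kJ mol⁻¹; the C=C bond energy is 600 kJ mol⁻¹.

Let D be the C–C bond energy.
Σ(broken) = 3×D + 10×427 = 4270 + 3D
Σ(formed) = 8×427 + 2×600 + 1×425 = 5041
ΔH = Σ(broken) − Σ(formed) = (4270 + 3D) − (5041) = −771 + 3D
Setting this equal to +237 kJ gives 3D = 1008, so D = 336 kJ/mol.

D(C–C) ≈ 336 kJ/mol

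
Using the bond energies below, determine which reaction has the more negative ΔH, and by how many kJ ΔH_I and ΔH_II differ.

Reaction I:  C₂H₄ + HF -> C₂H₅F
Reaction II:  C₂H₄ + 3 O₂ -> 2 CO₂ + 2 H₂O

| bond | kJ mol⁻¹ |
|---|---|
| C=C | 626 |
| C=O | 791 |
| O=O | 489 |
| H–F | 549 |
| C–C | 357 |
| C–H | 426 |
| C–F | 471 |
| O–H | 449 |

Reaction I:
  Bonds broken (reactants):
    C–H: 4 × 426 = 1704
    C=C: 1 × 626 = 626
    H–F: 1 × 549 = 549
    Σ(broken) = 2879 kJ
  Bonds formed (products):
    C–C: 1 × 357 = 357
    C–F: 1 × 471 = 471
    C–H: 5 × 426 = 2130
    Σ(formed) = 2958 kJ
  ΔH_I = 2879 − 2958 = −79 kJ
Reaction II:
  Bonds broken (reactants):
    C–H: 4 × 426 = 1704
    C=C: 1 × 626 = 626
    O=O: 3 × 489 = 1467
    Σ(broken) = 3797 kJ
  Bonds formed (products):
    C=O: 4 × 791 = 3164
    O–H: 4 × 449 = 1796
    Σ(formed) = 4960 kJ
  ΔH_II = 3797 − 4960 = −1163 kJ
ΔH_I − ΔH_II = +1084 kJ, so reaction II has the more negative ΔH; |ΔH_I − ΔH_II| = 1084 kJ.

Reaction II, by 1084 kJ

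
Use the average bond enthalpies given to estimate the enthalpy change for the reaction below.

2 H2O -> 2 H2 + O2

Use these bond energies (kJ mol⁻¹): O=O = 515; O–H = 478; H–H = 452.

Bonds broken (reactants):
  O–H: 4 × 478 = 1912
  Σ(broken) = 1912 kJ
Bonds formed (products):
  H–H: 2 × 452 = 904
  O=O: 1 × 515 = 515
  Σ(formed) = 1419 kJ
ΔH = Σ(broken) − Σ(formed) = 1912 − 1419 = +493 kJ

ΔH ≈ +493 kJ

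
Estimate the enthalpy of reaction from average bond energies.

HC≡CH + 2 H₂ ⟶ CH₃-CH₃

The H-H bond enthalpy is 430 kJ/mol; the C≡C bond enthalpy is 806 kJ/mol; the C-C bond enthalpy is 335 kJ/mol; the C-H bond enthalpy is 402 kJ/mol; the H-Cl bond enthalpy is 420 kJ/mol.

ΔH ≈ −277 kJ

Bonds broken (reactants):
  C≡C: 1 × 806 = 806
  C-H: 2 × 402 = 804
  H-H: 2 × 430 = 860
  Σ(broken) = 2470 kJ
Bonds formed (products):
  C-C: 1 × 335 = 335
  C-H: 6 × 402 = 2412
  Σ(formed) = 2747 kJ
ΔH = Σ(broken) − Σ(formed) = 2470 − 2747 = −277 kJ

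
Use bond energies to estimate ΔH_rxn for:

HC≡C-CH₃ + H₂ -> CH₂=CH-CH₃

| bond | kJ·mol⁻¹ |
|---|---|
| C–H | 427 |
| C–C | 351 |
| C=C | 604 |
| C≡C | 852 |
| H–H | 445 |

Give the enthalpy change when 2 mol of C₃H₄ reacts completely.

Bonds broken (reactants):
  C≡C: 1 × 852 = 852
  C–C: 1 × 351 = 351
  C–H: 4 × 427 = 1708
  H–H: 1 × 445 = 445
  Σ(broken) = 3356 kJ
Bonds formed (products):
  C–C: 1 × 351 = 351
  C–H: 6 × 427 = 2562
  C=C: 1 × 604 = 604
  Σ(formed) = 3517 kJ
ΔH = Σ(broken) − Σ(formed) = 3356 − 3517 = −161 kJ
For 2× the reaction as written: 2 × (−161) = −322 kJ

ΔH = −322 kJ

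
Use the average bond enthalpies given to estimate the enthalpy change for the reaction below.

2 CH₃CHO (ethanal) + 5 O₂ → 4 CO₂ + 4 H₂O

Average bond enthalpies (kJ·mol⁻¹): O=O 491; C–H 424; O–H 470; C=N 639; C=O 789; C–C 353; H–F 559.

Bonds broken (reactants):
  C–C: 2 × 353 = 706
  C–H: 8 × 424 = 3392
  C=O: 2 × 789 = 1578
  O=O: 5 × 491 = 2455
  Σ(broken) = 8131 kJ
Bonds formed (products):
  C=O: 8 × 789 = 6312
  O–H: 8 × 470 = 3760
  Σ(formed) = 10072 kJ
ΔH = Σ(broken) − Σ(formed) = 8131 − 10072 = −1941 kJ

ΔH ≈ −1941 kJ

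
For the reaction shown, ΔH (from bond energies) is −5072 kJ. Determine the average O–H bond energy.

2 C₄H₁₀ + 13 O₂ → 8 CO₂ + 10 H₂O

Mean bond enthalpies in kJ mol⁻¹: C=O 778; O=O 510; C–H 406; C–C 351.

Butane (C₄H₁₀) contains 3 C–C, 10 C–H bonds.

Let D be the O–H bond energy.
Σ(broken) = 6×351 + 20×406 + 13×510 = 16856
Σ(formed) = 16×778 + 20×D = 12448 + 20D
ΔH = Σ(broken) − Σ(formed) = (16856) − (12448 + 20D) = +4408 − 20D
Setting this equal to −5072 kJ gives 20D = 9480, so D = 474 kJ/mol.

D(O–H) ≈ 474 kJ/mol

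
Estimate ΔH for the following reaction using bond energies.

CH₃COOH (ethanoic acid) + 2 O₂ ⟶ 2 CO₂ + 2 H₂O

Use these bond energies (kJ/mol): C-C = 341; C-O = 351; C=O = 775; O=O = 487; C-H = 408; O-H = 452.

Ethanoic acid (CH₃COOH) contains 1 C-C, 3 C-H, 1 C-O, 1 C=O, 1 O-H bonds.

Bonds broken (reactants):
  C-C: 1 × 341 = 341
  C-H: 3 × 408 = 1224
  C-O: 1 × 351 = 351
  C=O: 1 × 775 = 775
  O-H: 1 × 452 = 452
  O=O: 2 × 487 = 974
  Σ(broken) = 4117 kJ
Bonds formed (products):
  C=O: 4 × 775 = 3100
  O-H: 4 × 452 = 1808
  Σ(formed) = 4908 kJ
ΔH = Σ(broken) − Σ(formed) = 4117 − 4908 = −791 kJ

ΔH ≈ −791 kJ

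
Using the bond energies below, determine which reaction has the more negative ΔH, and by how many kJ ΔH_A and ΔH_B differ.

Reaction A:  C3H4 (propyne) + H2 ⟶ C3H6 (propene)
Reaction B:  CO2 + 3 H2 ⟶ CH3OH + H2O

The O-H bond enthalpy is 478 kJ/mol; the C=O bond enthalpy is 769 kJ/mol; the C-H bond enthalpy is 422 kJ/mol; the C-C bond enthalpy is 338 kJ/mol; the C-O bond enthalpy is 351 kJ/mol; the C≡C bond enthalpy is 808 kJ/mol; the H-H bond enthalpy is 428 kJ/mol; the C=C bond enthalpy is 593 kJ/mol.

Reaction A:
  Bonds broken (reactants):
    C≡C: 1 × 808 = 808
    C-C: 1 × 338 = 338
    C-H: 4 × 422 = 1688
    H-H: 1 × 428 = 428
    Σ(broken) = 3262 kJ
  Bonds formed (products):
    C-C: 1 × 338 = 338
    C-H: 6 × 422 = 2532
    C=C: 1 × 593 = 593
    Σ(formed) = 3463 kJ
  ΔH_A = 3262 − 3463 = −201 kJ
Reaction B:
  Bonds broken (reactants):
    C=O: 2 × 769 = 1538
    H-H: 3 × 428 = 1284
    Σ(broken) = 2822 kJ
  Bonds formed (products):
    C-H: 3 × 422 = 1266
    C-O: 1 × 351 = 351
    O-H: 3 × 478 = 1434
    Σ(formed) = 3051 kJ
  ΔH_B = 2822 − 3051 = −229 kJ
ΔH_A − ΔH_B = +28 kJ, so reaction B has the more negative ΔH; |ΔH_A − ΔH_B| = 28 kJ.

Reaction B, by 28 kJ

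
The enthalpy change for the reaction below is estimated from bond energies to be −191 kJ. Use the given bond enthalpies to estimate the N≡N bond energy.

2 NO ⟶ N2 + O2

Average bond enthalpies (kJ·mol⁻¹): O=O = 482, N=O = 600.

Let D be the N≡N bond energy.
Σ(broken) = 2×600 = 1200
Σ(formed) = 1×D + 1×482 = 482 + D
ΔH = Σ(broken) − Σ(formed) = (1200) − (482 + D) = +718 − D
Setting this equal to −191 kJ gives D = 909 kJ/mol.

D(N≡N) ≈ 909 kJ/mol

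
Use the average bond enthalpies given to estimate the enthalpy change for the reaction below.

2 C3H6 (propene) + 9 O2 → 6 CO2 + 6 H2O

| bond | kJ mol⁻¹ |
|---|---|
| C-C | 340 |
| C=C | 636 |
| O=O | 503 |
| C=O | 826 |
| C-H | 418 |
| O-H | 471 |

Bonds broken (reactants):
  C-C: 2 × 340 = 680
  C-H: 12 × 418 = 5016
  C=C: 2 × 636 = 1272
  O=O: 9 × 503 = 4527
  Σ(broken) = 11495 kJ
Bonds formed (products):
  C=O: 12 × 826 = 9912
  O-H: 12 × 471 = 5652
  Σ(formed) = 15564 kJ
ΔH = Σ(broken) − Σ(formed) = 11495 − 15564 = −4069 kJ

ΔH ≈ −4069 kJ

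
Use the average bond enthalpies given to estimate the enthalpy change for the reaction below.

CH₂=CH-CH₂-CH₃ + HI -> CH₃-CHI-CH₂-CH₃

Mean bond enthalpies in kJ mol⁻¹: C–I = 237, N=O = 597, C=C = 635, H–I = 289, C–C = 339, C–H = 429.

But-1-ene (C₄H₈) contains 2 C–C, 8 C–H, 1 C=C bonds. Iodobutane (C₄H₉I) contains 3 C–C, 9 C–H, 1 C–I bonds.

ΔH ≈ −81 kJ

Bonds broken (reactants):
  C–C: 2 × 339 = 678
  C–H: 8 × 429 = 3432
  C=C: 1 × 635 = 635
  H–I: 1 × 289 = 289
  Σ(broken) = 5034 kJ
Bonds formed (products):
  C–C: 3 × 339 = 1017
  C–H: 9 × 429 = 3861
  C–I: 1 × 237 = 237
  Σ(formed) = 5115 kJ
ΔH = Σ(broken) − Σ(formed) = 5034 − 5115 = −81 kJ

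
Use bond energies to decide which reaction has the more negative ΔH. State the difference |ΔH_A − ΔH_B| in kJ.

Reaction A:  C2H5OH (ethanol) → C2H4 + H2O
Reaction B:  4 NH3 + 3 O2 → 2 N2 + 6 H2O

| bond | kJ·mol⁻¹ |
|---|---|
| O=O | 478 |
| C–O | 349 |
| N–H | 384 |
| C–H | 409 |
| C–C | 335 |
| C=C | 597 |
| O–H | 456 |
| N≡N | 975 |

Reaction A:
  Bonds broken (reactants):
    C–C: 1 × 335 = 335
    C–H: 5 × 409 = 2045
    C–O: 1 × 349 = 349
    O–H: 1 × 456 = 456
    Σ(broken) = 3185 kJ
  Bonds formed (products):
    C–H: 4 × 409 = 1636
    C=C: 1 × 597 = 597
    O–H: 2 × 456 = 912
    Σ(formed) = 3145 kJ
  ΔH_A = 3185 − 3145 = +40 kJ
Reaction B:
  Bonds broken (reactants):
    N–H: 12 × 384 = 4608
    O=O: 3 × 478 = 1434
    Σ(broken) = 6042 kJ
  Bonds formed (products):
    N≡N: 2 × 975 = 1950
    O–H: 12 × 456 = 5472
    Σ(formed) = 7422 kJ
  ΔH_B = 6042 − 7422 = −1380 kJ
ΔH_A − ΔH_B = +1420 kJ, so reaction B has the more negative ΔH; |ΔH_A − ΔH_B| = 1420 kJ.

Reaction B, by 1420 kJ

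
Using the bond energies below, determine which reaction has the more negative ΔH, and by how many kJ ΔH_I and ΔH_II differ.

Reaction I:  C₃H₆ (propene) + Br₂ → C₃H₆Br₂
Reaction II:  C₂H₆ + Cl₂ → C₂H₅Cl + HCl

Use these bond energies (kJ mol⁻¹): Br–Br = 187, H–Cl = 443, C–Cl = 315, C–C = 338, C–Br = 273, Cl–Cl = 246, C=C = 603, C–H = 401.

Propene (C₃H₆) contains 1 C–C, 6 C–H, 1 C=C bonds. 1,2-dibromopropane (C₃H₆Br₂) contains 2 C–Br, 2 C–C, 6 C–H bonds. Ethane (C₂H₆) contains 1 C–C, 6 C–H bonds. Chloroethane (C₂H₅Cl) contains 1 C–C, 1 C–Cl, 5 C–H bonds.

Reaction I:
  Bonds broken (reactants):
    Br–Br: 1 × 187 = 187
    C–C: 1 × 338 = 338
    C–H: 6 × 401 = 2406
    C=C: 1 × 603 = 603
    Σ(broken) = 3534 kJ
  Bonds formed (products):
    C–Br: 2 × 273 = 546
    C–C: 2 × 338 = 676
    C–H: 6 × 401 = 2406
    Σ(formed) = 3628 kJ
  ΔH_I = 3534 − 3628 = −94 kJ
Reaction II:
  Bonds broken (reactants):
    C–C: 1 × 338 = 338
    C–H: 6 × 401 = 2406
    Cl–Cl: 1 × 246 = 246
    Σ(broken) = 2990 kJ
  Bonds formed (products):
    C–C: 1 × 338 = 338
    C–Cl: 1 × 315 = 315
    C–H: 5 × 401 = 2005
    H–Cl: 1 × 443 = 443
    Σ(formed) = 3101 kJ
  ΔH_II = 2990 − 3101 = −111 kJ
ΔH_I − ΔH_II = +17 kJ, so reaction II has the more negative ΔH; |ΔH_I − ΔH_II| = 17 kJ.

Reaction II, by 17 kJ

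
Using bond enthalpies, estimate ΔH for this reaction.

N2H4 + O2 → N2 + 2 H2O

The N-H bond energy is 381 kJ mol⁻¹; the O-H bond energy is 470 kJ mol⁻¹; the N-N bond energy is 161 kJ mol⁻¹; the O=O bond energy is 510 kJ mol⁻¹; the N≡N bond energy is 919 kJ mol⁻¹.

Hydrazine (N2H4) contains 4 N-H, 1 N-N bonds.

Bonds broken (reactants):
  N-H: 4 × 381 = 1524
  N-N: 1 × 161 = 161
  O=O: 1 × 510 = 510
  Σ(broken) = 2195 kJ
Bonds formed (products):
  N≡N: 1 × 919 = 919
  O-H: 4 × 470 = 1880
  Σ(formed) = 2799 kJ
ΔH = Σ(broken) − Σ(formed) = 2195 − 2799 = −604 kJ

ΔH ≈ −604 kJ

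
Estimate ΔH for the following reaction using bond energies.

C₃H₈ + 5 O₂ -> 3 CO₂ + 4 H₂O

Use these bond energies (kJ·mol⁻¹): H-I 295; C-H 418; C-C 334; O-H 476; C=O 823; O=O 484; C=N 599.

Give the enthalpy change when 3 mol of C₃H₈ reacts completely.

ΔH = −6942 kJ

Bonds broken (reactants):
  C-C: 2 × 334 = 668
  C-H: 8 × 418 = 3344
  O=O: 5 × 484 = 2420
  Σ(broken) = 6432 kJ
Bonds formed (products):
  C=O: 6 × 823 = 4938
  O-H: 8 × 476 = 3808
  Σ(formed) = 8746 kJ
ΔH = Σ(broken) − Σ(formed) = 6432 − 8746 = −2314 kJ
For 3× the reaction as written: 3 × (−2314) = −6942 kJ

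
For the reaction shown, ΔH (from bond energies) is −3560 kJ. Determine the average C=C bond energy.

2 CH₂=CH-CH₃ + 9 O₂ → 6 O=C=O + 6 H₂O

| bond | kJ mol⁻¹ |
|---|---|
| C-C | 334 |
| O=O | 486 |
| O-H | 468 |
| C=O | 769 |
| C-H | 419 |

D(C=C) ≈ 607 kJ/mol

Let D be the C=C bond energy.
Σ(broken) = 2×334 + 12×419 + 2×D + 9×486 = 10070 + 2D
Σ(formed) = 12×769 + 12×468 = 14844
ΔH = Σ(broken) − Σ(formed) = (10070 + 2D) − (14844) = −4774 + 2D
Setting this equal to −3560 kJ gives 2D = 1214, so D = 607 kJ/mol.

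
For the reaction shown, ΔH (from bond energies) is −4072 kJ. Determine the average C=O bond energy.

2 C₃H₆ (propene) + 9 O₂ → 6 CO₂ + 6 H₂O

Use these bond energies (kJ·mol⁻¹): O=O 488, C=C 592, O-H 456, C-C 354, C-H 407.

D(C=O) ≈ 814 kJ/mol

Let D be the C=O bond energy.
Σ(broken) = 2×354 + 12×407 + 2×592 + 9×488 = 11168
Σ(formed) = 12×D + 12×456 = 5472 + 12D
ΔH = Σ(broken) − Σ(formed) = (11168) − (5472 + 12D) = +5696 − 12D
Setting this equal to −4072 kJ gives 12D = 9768, so D = 814 kJ/mol.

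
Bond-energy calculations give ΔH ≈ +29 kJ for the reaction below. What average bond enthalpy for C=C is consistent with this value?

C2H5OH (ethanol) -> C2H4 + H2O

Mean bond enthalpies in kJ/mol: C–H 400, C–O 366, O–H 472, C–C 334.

Let D be the C=C bond energy.
Σ(broken) = 1×334 + 5×400 + 1×366 + 1×472 = 3172
Σ(formed) = 4×400 + 1×D + 2×472 = 2544 + D
ΔH = Σ(broken) − Σ(formed) = (3172) − (2544 + D) = +628 − D
Setting this equal to +29 kJ gives D = 599 kJ/mol.

D(C=C) ≈ 599 kJ/mol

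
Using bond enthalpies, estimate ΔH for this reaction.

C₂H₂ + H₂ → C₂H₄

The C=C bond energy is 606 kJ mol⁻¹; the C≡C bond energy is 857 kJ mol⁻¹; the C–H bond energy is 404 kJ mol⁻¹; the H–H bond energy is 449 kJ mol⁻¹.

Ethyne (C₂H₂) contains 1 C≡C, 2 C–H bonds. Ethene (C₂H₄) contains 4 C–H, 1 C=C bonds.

ΔH ≈ −108 kJ

Bonds broken (reactants):
  C≡C: 1 × 857 = 857
  C–H: 2 × 404 = 808
  H–H: 1 × 449 = 449
  Σ(broken) = 2114 kJ
Bonds formed (products):
  C–H: 4 × 404 = 1616
  C=C: 1 × 606 = 606
  Σ(formed) = 2222 kJ
ΔH = Σ(broken) − Σ(formed) = 2114 − 2222 = −108 kJ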